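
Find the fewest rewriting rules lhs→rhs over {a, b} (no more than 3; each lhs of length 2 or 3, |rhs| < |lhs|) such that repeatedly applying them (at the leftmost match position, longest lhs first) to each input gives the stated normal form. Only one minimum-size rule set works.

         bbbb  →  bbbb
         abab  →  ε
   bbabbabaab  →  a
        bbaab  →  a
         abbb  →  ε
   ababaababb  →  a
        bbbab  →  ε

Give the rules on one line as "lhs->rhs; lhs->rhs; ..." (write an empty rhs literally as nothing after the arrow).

  | bbbb
  | abab => ab => ε
  | bbabbabaab => babbabaab => abbabaab => ababaab => abaab => aab => a
  | bbaab => baab => aab => a

ab->; abb->ab; ba->a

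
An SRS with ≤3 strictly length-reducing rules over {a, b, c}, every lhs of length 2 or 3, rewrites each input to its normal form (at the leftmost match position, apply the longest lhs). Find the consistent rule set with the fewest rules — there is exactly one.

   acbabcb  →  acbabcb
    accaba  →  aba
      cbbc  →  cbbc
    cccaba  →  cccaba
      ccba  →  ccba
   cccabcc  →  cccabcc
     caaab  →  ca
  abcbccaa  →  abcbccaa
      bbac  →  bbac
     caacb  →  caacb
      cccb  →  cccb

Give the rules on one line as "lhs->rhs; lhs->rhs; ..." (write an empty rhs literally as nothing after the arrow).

aab->; acc->

  | acbabcb
  | accaba => aba
  | cbbc
  | cccaba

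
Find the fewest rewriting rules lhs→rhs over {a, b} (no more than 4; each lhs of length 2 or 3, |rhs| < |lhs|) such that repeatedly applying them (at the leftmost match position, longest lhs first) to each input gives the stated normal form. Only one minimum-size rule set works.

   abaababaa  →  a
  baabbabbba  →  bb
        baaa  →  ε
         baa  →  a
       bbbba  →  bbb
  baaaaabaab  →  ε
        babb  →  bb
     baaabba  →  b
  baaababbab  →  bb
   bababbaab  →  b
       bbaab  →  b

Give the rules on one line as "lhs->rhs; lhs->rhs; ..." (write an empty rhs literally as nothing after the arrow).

aa->; ab->; ba->

  | abaababaa => aababaa => babaa => baa => a
  | baabbabbba => abbabbba => babbba => bbba => bb
  | baaa => aa => ε
  | baa => a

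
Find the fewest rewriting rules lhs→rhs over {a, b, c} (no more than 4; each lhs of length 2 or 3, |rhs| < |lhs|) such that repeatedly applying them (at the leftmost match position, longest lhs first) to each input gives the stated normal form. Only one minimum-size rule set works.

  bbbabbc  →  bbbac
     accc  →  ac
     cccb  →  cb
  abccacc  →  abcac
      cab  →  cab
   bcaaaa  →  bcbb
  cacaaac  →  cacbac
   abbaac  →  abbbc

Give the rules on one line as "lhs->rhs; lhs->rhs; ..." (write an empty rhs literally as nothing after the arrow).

  | bbbabbc => bbbabc => bbbac
  | accc => acc => ac
  | cccb => ccb => cb
  | abccacc => abcacc => abcac

aa->b; bab->ba; cc->c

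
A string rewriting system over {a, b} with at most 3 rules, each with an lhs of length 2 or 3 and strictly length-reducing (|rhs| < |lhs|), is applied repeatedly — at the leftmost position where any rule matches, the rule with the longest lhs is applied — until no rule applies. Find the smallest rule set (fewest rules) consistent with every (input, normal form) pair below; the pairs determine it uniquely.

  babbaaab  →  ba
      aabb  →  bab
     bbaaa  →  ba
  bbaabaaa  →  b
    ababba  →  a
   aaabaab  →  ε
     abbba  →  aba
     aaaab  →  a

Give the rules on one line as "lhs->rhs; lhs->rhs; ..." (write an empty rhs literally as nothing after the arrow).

aa->b; aab->ba; bb->

  | babbaaab => baaaab => bbaab => aab => ba
  | aabb => bab
  | bbaaa => aaa => ba
  | bbaabaaa => aabaaa => baaaa => bbaa => aa => b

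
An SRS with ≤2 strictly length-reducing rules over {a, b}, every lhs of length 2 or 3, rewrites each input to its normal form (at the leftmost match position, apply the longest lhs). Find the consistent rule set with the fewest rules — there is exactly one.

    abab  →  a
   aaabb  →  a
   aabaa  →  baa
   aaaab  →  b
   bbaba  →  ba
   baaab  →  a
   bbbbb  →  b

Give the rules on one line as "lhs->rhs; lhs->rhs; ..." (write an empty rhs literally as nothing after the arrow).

  | abab => bab => bb => a
  | aaabb => aabb => abb => bb => a
  | aabaa => abaa => baa
  | aaaab => aaab => aab => ab => b

ab->b; bb->a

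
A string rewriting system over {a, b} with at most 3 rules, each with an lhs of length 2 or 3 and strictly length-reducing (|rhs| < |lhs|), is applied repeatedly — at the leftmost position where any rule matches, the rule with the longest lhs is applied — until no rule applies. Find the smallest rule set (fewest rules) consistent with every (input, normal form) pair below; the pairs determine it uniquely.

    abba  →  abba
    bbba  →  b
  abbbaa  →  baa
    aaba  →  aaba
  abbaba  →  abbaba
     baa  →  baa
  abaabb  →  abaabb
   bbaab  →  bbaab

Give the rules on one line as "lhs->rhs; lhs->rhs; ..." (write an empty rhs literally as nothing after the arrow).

  | abba
  | bbba => aaa => b
  | abbbaa => aaaaa => baa
  | aaba

aaa->b; bbb->aa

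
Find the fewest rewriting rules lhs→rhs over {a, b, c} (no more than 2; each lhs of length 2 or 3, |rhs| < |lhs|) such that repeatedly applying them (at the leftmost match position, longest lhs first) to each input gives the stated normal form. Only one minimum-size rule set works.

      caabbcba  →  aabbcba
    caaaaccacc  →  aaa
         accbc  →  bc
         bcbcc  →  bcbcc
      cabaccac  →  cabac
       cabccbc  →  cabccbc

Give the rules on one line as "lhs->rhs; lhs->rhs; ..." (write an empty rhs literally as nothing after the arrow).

  | caabbcba => aabbcba
  | caaaaccacc => aaaaccacc => aaaacc => aaa
  | accbc => bc
  | bcbcc

acc->; caa->aa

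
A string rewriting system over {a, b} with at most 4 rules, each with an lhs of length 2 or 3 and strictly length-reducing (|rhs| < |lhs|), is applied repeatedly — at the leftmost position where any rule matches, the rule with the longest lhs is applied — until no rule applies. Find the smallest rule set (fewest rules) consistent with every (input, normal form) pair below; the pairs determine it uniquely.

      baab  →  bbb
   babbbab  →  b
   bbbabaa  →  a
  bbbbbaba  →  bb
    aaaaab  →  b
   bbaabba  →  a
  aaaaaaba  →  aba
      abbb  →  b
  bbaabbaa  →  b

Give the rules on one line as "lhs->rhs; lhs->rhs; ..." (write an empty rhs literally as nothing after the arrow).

aa->b; abb->; bba->

  | baab => bbb
  | babbbab => bbab => b
  | bbbabaa => bbaa => a
  | bbbbbaba => bbbba => bb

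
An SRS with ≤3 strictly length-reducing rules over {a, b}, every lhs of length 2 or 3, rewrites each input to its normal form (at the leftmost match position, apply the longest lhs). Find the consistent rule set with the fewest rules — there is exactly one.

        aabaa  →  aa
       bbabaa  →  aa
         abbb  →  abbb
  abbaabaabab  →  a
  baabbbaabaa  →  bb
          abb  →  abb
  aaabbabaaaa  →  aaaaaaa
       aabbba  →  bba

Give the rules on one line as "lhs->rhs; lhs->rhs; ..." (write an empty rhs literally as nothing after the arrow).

  | aabaa => aa
  | bbabaa => baaaa => aa
  | abbb
  | abbaabaabab => abbaabab => abbab => abaa => a

aab->; baa->; bab->aa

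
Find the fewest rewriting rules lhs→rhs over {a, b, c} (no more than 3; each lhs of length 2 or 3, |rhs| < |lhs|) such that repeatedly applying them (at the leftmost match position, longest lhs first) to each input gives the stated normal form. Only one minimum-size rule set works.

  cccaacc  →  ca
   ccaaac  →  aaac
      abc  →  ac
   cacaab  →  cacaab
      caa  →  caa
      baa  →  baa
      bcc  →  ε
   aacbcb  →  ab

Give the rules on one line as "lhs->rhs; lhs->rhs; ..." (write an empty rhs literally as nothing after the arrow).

  | cccaacc => caacc => ca
  | ccaaac => aaac
  | abc => ac
  | cacaab

acc->; bc->c; cc->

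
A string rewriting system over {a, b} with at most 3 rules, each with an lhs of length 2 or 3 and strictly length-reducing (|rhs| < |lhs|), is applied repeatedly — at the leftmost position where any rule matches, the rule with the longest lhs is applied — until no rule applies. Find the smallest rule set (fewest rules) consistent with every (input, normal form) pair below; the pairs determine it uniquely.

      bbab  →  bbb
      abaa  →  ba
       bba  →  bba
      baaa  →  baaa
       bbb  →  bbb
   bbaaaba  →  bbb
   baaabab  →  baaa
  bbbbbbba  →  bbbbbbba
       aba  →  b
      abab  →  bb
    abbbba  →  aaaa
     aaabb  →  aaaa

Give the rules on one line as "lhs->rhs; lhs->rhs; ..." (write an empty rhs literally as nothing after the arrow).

ab->b; aba->b; abb->aa

  | bbab => bbb
  | abaa => ba
  | bba
  | baaa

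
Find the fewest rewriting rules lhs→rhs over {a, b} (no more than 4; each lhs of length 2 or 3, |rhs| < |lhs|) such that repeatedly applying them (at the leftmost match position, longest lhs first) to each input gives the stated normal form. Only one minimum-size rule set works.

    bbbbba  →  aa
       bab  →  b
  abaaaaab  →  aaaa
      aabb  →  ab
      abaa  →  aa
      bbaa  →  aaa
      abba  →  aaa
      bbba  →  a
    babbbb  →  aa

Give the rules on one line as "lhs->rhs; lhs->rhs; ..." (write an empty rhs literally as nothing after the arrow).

  | bbbbba => abbba => aaba => aa
  | bab => b
  | abaaaaab => aaaaab => aaaa
  | aabb => ab

aab->a; ba->; bb->a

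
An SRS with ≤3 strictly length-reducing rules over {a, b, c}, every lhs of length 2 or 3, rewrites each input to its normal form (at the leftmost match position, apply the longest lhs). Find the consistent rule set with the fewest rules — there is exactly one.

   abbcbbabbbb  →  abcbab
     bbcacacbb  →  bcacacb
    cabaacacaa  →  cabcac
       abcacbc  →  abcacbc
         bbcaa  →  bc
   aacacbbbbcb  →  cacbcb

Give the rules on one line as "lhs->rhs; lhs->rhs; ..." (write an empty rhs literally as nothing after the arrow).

aa->; bb->b

  | abbcbbabbbb => abcbbabbbb => abcbabbbb => abcbabbb => abcbabb => abcbab
  | bbcacacbb => bcacacbb => bcacacb
  | cabaacacaa => cabcacaa => cabcac
  | abcacbc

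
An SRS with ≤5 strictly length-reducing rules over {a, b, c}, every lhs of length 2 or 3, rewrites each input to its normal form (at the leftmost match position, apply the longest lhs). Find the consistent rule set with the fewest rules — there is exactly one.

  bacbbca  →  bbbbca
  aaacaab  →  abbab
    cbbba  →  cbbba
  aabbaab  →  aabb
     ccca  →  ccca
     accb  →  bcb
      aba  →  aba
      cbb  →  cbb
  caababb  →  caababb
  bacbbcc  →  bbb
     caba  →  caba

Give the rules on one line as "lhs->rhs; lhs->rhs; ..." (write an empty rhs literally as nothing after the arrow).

  | bacbbca => bbbbca
  | aaacaab => aacbab => abbab
  | cbbba
  | aabbaab => aabb

ac->b; aca->cb; baa->; bcc->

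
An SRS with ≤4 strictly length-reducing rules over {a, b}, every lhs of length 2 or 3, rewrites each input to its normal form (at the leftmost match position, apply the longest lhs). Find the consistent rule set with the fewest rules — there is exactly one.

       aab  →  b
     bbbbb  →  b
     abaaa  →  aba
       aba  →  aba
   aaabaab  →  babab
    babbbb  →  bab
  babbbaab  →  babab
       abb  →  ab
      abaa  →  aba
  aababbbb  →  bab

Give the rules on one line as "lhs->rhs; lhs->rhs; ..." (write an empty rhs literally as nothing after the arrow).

  | aab => bb => b
  | bbbbb => bbbb => bbb => bb => b
  | abaaa => abaa => aba
  | aba

aa->b; baa->ba; bb->b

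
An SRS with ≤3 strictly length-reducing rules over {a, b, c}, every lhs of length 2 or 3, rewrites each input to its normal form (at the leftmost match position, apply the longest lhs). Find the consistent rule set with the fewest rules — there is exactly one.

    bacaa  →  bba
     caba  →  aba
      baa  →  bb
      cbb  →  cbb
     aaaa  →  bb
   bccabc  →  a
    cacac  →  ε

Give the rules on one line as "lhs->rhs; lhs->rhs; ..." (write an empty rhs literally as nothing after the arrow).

aa->b; bc->; ca->a

  | bacaa => baaa => bba
  | caba => aba
  | baa => bb
  | cbb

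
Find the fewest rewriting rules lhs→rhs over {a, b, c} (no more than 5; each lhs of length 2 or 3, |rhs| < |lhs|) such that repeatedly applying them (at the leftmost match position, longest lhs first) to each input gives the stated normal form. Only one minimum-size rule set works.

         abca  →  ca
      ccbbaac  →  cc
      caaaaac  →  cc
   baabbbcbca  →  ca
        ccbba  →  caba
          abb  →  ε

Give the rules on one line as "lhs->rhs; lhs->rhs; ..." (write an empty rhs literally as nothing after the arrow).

abb->; ac->c; bc->c; cb->a

  | abca => aca => ca
  | ccbbaac => cabaac => cabac => cabc => cac => cc
  | caaaaac => caaaac => caaac => caac => cac => cc
  | baabbbcbca => babcbca => bacbca => bcbca => cbca => aca => ca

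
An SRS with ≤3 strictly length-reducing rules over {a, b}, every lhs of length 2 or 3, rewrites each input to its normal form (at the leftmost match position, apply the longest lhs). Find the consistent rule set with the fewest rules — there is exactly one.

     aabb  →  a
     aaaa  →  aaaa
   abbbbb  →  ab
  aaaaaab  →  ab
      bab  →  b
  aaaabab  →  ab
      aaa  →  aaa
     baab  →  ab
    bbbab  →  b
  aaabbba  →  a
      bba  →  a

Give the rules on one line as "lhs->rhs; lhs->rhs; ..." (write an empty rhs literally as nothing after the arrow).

aab->ab; ba->; bb->

  | aabb => abb => a
  | aaaa
  | abbbbb => abbb => ab
  | aaaaaab => aaaaab => aaaab => aaab => aab => ab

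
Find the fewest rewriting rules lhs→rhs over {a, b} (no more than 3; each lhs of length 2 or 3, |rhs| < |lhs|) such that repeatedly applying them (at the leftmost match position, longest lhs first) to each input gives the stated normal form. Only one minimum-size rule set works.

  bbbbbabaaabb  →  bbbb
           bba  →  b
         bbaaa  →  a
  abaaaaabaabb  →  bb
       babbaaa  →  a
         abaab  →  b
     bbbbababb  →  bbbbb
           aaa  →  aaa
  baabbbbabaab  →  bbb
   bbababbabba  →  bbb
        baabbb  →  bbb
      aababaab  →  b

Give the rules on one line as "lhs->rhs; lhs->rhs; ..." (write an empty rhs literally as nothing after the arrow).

  | bbbbbabaaabb => bbbbbaaabb => bbbbaabb => bbbabb => bbbb
  | bba => b
  | bbaaa => baa => a
  | abaaaaabaabb => baaaaabaabb => aaaabaabb => aaabaabb => aabaabb => abaabb => baabb => abb => bb

ab->b; ba->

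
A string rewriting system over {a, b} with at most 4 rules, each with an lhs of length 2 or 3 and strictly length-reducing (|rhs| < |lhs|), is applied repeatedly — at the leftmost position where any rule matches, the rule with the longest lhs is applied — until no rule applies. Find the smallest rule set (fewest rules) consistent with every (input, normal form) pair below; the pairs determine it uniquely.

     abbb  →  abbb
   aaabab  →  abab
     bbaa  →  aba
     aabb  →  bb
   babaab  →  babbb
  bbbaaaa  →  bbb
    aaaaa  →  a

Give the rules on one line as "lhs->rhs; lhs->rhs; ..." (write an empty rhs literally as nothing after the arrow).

aa->; baa->bb; bba->ab

  | abbb
  | aaabab => abab
  | bbaa => aba
  | aabb => bb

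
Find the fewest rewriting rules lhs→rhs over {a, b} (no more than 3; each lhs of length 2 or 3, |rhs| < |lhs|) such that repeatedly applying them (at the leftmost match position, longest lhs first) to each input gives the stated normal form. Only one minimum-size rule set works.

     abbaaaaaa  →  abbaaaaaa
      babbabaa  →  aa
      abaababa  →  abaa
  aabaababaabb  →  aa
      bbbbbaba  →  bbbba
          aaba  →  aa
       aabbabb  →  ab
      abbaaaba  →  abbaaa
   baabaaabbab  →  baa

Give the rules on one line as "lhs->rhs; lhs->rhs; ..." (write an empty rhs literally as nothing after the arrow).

aab->a; bab->

  | abbaaaaaa
  | babbabaa => babaa => aa
  | abaababa => abaaba => abaa
  | aabaababaabb => aaababaabb => aaabaabb => aaaabb => aaab => aa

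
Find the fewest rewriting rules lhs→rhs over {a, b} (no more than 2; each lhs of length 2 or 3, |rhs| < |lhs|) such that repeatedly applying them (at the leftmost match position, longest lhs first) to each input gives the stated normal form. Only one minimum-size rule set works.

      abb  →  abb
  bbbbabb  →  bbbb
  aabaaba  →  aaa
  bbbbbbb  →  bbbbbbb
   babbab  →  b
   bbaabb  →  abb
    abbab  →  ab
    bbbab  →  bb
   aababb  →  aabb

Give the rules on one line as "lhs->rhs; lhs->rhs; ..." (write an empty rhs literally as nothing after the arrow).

  | abb
  | bbbbabb => bbbb
  | aabaaba => aaaba => aaa
  | bbbbbbb

ba->; bba->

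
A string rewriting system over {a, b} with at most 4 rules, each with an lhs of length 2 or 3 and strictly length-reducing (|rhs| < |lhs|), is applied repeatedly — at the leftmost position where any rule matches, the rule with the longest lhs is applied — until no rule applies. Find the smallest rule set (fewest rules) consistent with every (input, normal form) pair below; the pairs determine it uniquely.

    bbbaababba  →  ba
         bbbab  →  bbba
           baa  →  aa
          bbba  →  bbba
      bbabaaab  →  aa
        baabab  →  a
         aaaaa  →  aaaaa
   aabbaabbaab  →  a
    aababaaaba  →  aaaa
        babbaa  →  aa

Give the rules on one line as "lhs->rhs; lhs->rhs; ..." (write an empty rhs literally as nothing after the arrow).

aab->a; ab->a; aba->ba; baa->aa

  | bbbaababba => bbaababba => baababba => aababba => aabba => aba => ba
  | bbbab => bbba
  | baa => aa
  | bbba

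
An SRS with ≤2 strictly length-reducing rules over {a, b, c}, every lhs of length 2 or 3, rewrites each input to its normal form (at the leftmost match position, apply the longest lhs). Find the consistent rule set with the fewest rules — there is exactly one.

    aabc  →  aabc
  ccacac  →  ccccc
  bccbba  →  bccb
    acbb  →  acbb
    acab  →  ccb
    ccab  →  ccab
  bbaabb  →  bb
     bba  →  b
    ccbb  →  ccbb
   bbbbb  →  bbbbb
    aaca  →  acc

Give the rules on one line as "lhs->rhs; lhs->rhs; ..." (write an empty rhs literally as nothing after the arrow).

  | aabc
  | ccacac => ccccc
  | bccbba => bccb
  | acbb

aca->cc; ba->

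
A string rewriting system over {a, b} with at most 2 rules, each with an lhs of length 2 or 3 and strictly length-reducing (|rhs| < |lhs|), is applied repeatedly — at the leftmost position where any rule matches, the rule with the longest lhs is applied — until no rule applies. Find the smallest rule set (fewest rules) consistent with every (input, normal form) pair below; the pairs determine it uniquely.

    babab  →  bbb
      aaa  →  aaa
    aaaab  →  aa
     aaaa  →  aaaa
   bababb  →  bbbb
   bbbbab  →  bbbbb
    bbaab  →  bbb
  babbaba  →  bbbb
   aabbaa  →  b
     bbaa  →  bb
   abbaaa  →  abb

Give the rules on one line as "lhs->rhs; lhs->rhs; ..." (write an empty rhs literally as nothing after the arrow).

aab->; ba->b

  | babab => bbab => bbb
  | aaa
  | aaaab => aa
  | aaaa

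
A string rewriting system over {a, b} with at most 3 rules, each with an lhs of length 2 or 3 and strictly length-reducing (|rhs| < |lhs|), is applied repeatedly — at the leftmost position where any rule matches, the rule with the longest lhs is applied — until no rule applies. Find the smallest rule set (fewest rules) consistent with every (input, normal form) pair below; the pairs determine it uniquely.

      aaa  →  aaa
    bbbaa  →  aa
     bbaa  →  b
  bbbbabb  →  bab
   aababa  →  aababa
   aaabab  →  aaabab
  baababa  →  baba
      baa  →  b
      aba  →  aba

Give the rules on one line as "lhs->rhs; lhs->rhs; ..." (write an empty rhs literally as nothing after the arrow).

  | aaa
  | bbbaa => aa
  | bbaa => baa => b
  | bbbbabb => babb => bab

baa->b; bb->b; bbb->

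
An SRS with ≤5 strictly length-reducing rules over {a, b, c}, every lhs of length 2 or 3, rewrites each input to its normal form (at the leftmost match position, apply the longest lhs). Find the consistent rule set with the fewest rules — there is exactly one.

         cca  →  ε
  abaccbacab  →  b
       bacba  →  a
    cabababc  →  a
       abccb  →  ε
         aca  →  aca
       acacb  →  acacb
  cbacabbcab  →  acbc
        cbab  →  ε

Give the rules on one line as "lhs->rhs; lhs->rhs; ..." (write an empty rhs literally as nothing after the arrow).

aa->; ab->; ba->c; cc->a

  | cca => aa => ε
  | abaccbacab => accbacab => aabacab => bacab => ccab => aab => b
  | bacba => ccba => aba => a
  | cabababc => cababc => cabc => cc => a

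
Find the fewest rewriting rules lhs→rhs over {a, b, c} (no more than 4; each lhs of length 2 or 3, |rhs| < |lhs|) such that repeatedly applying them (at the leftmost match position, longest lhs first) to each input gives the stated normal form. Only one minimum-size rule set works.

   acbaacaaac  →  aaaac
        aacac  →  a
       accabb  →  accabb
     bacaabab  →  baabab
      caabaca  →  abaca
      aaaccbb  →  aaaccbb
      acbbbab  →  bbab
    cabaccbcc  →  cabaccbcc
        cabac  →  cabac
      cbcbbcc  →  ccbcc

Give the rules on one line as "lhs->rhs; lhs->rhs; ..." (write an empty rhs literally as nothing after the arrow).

acb->; bcb->c; caa->a; cac->cb

  | acbaacaaac => aacaaac => aaaac
  | aacac => aacb => a
  | accabb
  | bacaabab => baabab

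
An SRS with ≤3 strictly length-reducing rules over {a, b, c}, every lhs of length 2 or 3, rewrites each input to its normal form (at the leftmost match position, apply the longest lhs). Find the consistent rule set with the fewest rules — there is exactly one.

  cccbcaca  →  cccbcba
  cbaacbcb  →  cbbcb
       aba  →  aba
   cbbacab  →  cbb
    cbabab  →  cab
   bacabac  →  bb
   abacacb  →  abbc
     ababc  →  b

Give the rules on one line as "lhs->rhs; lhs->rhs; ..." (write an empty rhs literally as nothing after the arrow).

ac->b; acb->c; bab->

  | cccbcaca => cccbcba
  | cbaacbcb => cbaccb => cbbcb
  | aba
  | cbbacab => cbbbab => cbb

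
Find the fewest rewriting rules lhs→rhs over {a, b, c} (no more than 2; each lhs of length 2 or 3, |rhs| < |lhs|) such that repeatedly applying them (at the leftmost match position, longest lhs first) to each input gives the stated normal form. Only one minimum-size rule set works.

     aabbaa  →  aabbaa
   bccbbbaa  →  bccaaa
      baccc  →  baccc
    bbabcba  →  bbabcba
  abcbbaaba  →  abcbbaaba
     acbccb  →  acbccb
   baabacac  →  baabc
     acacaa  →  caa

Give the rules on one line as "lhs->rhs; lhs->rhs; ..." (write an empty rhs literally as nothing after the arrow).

  | aabbaa
  | bccbbbaa => bccaaa
  | baccc
  | bbabcba

aca->; bbb->a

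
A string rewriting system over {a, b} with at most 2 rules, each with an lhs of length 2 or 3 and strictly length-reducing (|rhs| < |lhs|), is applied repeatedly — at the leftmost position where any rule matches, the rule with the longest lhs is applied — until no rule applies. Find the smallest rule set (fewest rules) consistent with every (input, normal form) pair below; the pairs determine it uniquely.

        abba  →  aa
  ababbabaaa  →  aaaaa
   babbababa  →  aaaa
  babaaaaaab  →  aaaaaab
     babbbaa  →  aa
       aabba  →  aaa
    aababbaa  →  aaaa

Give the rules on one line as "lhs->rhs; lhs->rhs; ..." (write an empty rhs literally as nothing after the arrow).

ba->a; baa->a

  | abba => aba => aa
  | ababbabaaa => aabbabaaa => aababaaa => aaabaaa => aaaaa
  | babbababa => abbababa => abababa => aababa => aaaba => aaaa
  | babaaaaaab => abaaaaaab => aaaaaab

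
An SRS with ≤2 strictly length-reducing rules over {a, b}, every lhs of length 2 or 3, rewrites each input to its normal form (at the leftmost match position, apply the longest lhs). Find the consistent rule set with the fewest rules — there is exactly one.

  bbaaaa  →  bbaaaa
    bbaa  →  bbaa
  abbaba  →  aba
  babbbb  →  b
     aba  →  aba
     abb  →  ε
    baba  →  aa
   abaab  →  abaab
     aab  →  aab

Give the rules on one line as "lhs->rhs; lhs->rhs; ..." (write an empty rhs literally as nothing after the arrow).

abb->; bab->a

  | bbaaaa
  | bbaa
  | abbaba => aba
  | babbbb => abbb => b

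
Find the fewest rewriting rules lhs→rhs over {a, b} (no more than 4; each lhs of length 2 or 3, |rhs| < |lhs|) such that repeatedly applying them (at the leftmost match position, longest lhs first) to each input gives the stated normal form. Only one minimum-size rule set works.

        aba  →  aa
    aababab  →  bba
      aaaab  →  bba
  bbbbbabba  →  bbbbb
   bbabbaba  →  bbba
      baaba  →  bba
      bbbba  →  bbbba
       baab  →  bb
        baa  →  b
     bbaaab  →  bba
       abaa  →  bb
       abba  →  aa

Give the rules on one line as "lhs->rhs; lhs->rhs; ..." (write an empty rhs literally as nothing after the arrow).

  | aba => aa
  | aababab => baabab => bbab => bba
  | aaaab => bbab => bba
  | bbbbbabba => bbbbbaba => bbbbbaa => bbbbb

aaa->bb; aab->ba; ab->a; baa->b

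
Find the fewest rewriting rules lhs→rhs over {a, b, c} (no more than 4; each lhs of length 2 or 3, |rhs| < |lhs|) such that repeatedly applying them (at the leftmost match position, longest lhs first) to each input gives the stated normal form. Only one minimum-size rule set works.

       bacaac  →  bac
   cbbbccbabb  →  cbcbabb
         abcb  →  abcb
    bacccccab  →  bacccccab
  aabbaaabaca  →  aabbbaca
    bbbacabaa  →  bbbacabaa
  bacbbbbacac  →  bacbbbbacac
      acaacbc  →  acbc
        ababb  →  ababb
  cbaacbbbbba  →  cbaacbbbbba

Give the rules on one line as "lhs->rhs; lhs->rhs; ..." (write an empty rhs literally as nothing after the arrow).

aaa->; bbc->; caa->

  | bacaac => bac
  | cbbbccbabb => cbcbabb
  | abcb
  | bacccccab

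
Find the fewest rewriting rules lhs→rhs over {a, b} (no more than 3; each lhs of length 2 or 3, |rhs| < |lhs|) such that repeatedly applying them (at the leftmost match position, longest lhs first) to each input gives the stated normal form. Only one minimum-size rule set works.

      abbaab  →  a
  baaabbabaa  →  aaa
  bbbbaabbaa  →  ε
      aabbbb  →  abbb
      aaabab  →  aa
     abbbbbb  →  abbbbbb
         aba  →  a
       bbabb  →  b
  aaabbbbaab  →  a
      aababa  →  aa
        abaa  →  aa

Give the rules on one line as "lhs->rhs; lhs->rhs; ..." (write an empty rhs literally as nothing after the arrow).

aab->a; ba->; bab->ba

  | abbaab => abab => aba => a
  | baaabbabaa => aabbabaa => ababaa => abaaa => aaa
  | bbbbaabbaa => bbbabbaa => bbbabaa => bbbaaa => bbaa => ba => ε
  | aabbbb => abbb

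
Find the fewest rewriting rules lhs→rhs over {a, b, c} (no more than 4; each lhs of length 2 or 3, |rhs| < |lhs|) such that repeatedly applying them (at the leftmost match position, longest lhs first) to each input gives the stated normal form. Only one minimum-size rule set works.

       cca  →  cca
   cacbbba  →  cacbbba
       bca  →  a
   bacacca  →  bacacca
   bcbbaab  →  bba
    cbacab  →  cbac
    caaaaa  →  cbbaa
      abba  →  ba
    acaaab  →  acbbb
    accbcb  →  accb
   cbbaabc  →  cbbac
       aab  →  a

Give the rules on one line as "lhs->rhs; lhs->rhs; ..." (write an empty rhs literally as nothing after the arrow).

aaa->bb; ab->; bc->

  | cca
  | cacbbba
  | bca => a
  | bacacca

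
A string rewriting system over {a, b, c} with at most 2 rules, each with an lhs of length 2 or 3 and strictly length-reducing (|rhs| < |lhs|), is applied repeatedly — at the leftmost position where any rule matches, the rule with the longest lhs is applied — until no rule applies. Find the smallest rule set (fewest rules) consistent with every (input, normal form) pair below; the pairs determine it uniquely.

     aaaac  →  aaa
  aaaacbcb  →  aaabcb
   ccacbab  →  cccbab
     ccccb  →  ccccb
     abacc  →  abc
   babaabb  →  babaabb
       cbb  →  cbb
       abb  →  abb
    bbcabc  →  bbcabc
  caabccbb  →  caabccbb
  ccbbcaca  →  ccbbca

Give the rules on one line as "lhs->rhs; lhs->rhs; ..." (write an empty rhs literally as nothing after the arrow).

ac->; cca->cc

  | aaaac => aaa
  | aaaacbcb => aaabcb
  | ccacbab => cccbab
  | ccccb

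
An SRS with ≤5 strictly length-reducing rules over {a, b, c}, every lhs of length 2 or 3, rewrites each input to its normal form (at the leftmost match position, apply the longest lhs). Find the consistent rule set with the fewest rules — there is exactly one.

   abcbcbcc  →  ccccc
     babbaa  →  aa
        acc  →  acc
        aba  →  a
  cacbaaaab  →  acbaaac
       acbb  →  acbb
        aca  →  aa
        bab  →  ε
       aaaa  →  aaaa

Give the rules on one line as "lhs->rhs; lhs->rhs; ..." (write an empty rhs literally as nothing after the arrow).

  | abcbcbcc => ccbcbcc => ccccc
  | babbaa => bcbaa => caa => aa
  | acc
  | aba => ca => a

ab->c; bc->; bcb->c; ca->a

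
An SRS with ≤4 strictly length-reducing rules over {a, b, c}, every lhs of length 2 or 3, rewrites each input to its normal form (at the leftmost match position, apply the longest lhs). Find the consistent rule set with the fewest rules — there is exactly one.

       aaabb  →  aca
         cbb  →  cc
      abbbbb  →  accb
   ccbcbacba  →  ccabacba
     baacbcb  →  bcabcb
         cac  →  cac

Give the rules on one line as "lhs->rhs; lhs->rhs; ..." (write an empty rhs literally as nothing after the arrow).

aac->ca; bb->c; cbc->ca

  | aaabb => aaac => aca
  | cbb => cc
  | abbbbb => acbbb => accb
  | ccbcbacba => ccabacba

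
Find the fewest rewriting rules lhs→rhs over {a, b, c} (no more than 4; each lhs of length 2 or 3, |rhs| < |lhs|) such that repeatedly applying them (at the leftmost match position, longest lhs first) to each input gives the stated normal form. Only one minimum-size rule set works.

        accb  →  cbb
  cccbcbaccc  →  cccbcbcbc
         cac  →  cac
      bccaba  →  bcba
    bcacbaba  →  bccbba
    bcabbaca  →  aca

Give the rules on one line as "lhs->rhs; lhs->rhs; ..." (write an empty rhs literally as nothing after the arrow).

  | accb => cbb
  | cccbcbaccc => cccbcbcbc
  | cac
  | bccaba => bcba

acc->cb; bab->cb; bbb->; cab->b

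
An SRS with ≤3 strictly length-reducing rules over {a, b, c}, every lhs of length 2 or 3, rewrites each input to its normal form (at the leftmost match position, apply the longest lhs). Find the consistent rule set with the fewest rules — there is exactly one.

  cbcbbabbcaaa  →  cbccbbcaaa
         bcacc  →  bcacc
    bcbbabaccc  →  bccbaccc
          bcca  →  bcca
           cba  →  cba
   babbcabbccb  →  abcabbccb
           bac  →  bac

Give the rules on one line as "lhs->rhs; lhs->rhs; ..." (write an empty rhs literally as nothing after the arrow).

bab->a; bba->c

  | cbcbbabbcaaa => cbccbbcaaa
  | bcacc
  | bcbbabaccc => bccbaccc
  | bcca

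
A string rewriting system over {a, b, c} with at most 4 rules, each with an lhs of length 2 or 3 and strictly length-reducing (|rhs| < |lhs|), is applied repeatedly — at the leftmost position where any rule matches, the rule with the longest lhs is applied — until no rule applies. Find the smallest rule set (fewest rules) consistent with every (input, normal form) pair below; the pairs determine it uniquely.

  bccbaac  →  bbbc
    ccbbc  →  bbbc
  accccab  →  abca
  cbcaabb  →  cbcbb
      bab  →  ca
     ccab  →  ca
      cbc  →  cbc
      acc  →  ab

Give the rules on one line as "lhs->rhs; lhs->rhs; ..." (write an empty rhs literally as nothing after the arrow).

  | bccbaac => bbbaac => bbbc
  | ccbbc => bbbc
  | accccab => abccab => abbab => abca
  | cbcaabb => cbcbb

aa->; bab->ca; cc->b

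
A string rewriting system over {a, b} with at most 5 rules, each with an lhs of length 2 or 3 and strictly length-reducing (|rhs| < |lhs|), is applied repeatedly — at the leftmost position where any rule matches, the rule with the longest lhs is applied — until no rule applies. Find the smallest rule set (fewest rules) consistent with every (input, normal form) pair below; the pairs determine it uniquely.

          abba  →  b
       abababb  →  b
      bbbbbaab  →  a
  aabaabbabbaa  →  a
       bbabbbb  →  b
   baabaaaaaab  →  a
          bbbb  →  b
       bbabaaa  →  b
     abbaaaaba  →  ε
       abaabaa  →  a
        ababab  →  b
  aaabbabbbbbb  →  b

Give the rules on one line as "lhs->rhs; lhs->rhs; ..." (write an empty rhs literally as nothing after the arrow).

aa->b; ab->a; ba->; bb->b

  | abba => aba => aa => b
  | abababb => aababb => bbabb => babb => bb => b
  | bbbbbaab => bbbbaab => bbbaab => bbaab => baab => ab => a
  | aabaabbabbaa => bbaabbabbaa => baabbabbaa => abbabbaa => ababbaa => aabbaa => bbbaa => bbaa => baa => a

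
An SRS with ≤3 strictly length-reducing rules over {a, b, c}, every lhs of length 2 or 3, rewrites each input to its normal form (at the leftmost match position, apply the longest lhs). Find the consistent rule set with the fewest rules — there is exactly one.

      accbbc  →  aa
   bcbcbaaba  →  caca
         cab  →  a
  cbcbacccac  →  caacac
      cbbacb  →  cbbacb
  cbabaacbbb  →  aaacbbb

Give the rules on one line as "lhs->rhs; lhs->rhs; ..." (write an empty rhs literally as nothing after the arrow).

ab->c; bc->c; cc->a

  | accbbc => aabbc => acbc => acc => aa
  | bcbcbaaba => cbcbaaba => ccbaaba => abaaba => caaba => caca
  | cab => cc => a
  | cbcbacccac => ccbacccac => abacccac => cacccac => caacac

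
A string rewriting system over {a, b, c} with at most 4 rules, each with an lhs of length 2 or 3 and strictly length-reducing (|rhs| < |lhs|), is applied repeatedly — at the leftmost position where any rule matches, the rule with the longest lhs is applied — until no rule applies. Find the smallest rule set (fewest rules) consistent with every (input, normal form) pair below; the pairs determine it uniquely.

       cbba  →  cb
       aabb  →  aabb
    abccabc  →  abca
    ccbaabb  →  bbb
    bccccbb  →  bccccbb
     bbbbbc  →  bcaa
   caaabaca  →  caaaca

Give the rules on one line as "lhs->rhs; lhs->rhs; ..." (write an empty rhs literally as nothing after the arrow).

  | cbba => cb
  | aabb
  | abccabc => abbbc => abca
  | ccbaabb => ccabb => bbb

ba->; bbc->ca; cca->b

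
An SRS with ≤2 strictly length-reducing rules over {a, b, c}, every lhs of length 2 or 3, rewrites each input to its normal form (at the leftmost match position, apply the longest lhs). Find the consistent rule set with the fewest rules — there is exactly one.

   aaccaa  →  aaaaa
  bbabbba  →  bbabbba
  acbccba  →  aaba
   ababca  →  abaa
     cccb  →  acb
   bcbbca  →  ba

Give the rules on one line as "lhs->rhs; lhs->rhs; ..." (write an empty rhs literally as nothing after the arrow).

bc->; cc->a

  | aaccaa => aaaaa
  | bbabbba
  | acbccba => accba => aaba
  | ababca => abaa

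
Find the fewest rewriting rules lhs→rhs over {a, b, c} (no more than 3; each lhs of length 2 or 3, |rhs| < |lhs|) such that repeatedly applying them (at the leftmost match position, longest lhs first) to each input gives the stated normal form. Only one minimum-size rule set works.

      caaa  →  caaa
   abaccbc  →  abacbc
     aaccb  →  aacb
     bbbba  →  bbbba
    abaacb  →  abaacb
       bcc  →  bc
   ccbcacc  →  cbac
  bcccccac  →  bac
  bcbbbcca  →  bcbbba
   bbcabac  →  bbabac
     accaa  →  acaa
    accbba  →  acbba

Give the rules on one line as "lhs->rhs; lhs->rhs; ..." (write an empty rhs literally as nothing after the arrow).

bca->ba; cc->c

  | caaa
  | abaccbc => abacbc
  | aaccb => aacb
  | bbbba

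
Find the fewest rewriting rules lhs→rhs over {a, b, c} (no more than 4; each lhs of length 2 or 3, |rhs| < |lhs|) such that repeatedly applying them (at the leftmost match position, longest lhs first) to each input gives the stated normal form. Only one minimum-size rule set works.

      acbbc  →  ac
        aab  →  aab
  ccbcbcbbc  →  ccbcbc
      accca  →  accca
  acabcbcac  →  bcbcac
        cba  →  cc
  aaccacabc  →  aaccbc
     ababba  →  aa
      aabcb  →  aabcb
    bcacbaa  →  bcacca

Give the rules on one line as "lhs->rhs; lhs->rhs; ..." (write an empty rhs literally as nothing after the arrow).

aca->; ba->c; cbb->

  | acbbc => ac
  | aab
  | ccbcbcbbc => ccbcbc
  | accca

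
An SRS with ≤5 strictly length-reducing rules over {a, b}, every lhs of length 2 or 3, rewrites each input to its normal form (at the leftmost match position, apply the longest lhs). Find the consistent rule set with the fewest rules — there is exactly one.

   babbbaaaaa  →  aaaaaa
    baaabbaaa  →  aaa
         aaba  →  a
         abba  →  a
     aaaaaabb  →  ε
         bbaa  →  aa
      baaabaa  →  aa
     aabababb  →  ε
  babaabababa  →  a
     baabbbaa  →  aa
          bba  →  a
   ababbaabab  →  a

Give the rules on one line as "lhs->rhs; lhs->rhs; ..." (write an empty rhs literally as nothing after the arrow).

  | babbbaaaaa => babbaaaaa => babaaaaa => baaaaaa => aaaaaa
  | baaabbaaa => aaabbaaa => aabbaaa => abbaaa => bbaaa => aaa
  | aaba => aba => ba => a
  | abba => bba => a

ab->b; ba->a; bab->ba; bb->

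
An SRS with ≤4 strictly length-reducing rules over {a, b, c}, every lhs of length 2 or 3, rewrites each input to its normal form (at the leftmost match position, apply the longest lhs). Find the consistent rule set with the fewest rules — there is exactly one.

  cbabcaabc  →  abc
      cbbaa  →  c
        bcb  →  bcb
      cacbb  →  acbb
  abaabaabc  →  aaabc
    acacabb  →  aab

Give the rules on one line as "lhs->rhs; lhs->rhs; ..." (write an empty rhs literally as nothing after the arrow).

abb->b; ba->; ca->a

  | cbabcaabc => cbcaabc => cbaabc => cabc => abc
  | cbbaa => cba => c
  | bcb
  | cacbb => acbb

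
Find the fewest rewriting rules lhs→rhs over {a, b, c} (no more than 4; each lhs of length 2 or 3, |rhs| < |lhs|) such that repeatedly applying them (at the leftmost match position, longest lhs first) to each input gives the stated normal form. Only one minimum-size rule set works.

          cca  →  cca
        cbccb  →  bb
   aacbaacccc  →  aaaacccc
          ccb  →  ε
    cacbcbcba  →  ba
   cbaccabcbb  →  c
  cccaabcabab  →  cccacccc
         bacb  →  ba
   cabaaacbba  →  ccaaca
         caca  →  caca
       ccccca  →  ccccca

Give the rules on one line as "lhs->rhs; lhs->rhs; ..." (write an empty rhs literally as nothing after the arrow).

  | cca
  | cbccb => bbcb => bb
  | aacbaacccc => aaaacccc
  | ccb => cb => ε

ab->c; cb->; cbc->bb; ccb->cb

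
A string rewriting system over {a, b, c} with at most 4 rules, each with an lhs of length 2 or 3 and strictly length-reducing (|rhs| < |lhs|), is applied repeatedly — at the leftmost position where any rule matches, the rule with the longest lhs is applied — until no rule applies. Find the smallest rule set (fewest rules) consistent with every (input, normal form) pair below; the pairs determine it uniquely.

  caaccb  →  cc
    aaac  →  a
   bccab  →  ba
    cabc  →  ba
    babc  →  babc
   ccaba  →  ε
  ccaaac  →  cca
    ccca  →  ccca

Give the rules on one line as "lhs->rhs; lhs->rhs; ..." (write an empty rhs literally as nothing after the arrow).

aa->; ac->a; cab->ba; cb->

  | caaccb => cccb => cc
  | aaac => ac => a
  | bccab => bcba => ba
  | cabc => bac => ba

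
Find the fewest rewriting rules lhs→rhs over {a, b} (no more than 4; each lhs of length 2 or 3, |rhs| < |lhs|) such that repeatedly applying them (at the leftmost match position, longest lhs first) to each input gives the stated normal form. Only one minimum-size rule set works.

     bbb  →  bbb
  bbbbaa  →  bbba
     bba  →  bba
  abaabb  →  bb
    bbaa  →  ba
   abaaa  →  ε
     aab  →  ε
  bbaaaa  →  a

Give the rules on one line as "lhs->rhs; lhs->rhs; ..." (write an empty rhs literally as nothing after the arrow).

aa->a; ab->; aba->ab; baa->a

  | bbb
  | bbbbaa => bbba
  | bba
  | abaabb => ababb => abbb => bb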